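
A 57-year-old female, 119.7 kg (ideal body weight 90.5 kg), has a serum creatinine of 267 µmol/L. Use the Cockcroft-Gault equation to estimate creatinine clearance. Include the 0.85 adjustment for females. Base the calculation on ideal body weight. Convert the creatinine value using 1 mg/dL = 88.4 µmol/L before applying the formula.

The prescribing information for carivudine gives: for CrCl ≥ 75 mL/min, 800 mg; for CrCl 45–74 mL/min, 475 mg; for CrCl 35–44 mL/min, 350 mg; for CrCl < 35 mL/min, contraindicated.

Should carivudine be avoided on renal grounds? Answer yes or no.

SCr = 267 / 88.4 = 3.02 mg/dL
CrCl = (140 − 57) × 90.5 / (72 × 3.02) × 0.85 = 7511.5 / 217.44 × 0.85 ≈ 29.4 mL/min
CrCl ≈ 29 mL/min, which is < 35 mL/min.

yes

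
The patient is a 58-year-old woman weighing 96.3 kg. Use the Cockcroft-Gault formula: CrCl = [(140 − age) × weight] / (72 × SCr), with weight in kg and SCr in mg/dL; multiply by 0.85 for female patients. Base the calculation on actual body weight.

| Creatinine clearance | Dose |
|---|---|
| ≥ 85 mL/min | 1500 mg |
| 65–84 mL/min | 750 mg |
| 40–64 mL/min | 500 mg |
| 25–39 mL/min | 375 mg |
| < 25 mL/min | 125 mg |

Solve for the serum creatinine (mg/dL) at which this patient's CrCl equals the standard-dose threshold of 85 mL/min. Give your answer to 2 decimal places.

1.10 mg/dL

Standard dose requires CrCl ≥ 85 mL/min.
Set (140 − 58) × 96.3 × 0.85 / (72 × SCr) = 85
SCr = (140 − 58) × 96.3 × 0.85 / (72 × 85) = 1.097 mg/dL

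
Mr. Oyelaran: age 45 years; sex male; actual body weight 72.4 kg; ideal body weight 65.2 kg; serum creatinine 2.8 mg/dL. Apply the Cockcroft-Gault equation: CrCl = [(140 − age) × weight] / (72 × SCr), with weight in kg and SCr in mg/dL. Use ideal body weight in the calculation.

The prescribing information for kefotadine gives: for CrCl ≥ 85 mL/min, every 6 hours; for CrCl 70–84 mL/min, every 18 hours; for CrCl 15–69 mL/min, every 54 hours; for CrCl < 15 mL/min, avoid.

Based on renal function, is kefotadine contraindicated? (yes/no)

no

CrCl = (140 − 45) × 65.2 / (72 × 2.8) = 6194.0 / 201.60 ≈ 30.7 mL/min
CrCl ≈ 31 mL/min, which is ≥ 15 mL/min.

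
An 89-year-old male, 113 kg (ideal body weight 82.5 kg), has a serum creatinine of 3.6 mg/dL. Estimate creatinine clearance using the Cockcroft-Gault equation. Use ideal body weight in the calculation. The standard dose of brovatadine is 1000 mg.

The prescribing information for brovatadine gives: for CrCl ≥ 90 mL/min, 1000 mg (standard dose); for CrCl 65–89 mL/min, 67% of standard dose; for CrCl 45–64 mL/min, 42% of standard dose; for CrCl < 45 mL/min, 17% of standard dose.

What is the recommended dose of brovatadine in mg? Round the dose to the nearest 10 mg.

170 mg

CrCl = (140 − 89) × 82.5 / (72 × 3.6) = 4207.5 / 259.20 ≈ 16.2 mL/min
CrCl ≈ 16 mL/min → bracket < 45 mL/min.
17% of 1000 mg = 170 mg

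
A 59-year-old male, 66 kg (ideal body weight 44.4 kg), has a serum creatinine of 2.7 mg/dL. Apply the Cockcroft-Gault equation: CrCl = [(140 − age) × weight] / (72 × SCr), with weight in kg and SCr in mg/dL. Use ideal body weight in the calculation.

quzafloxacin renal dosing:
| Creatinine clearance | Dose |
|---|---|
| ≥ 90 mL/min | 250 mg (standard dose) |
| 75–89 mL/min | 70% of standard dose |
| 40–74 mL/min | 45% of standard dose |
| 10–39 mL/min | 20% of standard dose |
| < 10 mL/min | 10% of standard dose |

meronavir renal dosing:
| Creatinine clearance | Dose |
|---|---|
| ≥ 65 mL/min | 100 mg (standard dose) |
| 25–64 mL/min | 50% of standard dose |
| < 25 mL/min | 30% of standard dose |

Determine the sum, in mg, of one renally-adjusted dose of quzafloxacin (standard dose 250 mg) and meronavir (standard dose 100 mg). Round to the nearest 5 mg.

CrCl = (140 − 59) × 44.4 / (72 × 2.7) = 3596.4 / 194.40 ≈ 18.5 mL/min
CrCl ≈ 18 mL/min.
quzafloxacin: 10–39 mL/min → 20% of 250 mg = 50 mg.
meronavir: < 25 mL/min → 30% of 100 mg = 30 mg.
Total = 50 + 30 = 80 mg.

80 mg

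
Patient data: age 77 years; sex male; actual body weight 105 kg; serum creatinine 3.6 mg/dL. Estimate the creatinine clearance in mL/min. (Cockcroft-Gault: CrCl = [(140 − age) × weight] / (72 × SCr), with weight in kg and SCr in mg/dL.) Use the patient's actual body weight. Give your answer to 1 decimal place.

25.5 mL/min

CrCl = (140 − 77) × 105 / (72 × 3.6) = 6615.0 / 259.20 ≈ 25.5 mL/min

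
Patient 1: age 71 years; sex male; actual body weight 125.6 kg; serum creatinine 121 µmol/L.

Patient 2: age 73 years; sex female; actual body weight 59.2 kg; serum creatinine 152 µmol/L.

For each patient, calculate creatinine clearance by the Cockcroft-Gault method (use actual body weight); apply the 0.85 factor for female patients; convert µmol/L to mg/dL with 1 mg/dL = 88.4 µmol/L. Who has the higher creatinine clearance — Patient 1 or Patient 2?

Patient 1

Patient 1: SCr = 121 / 88.4 = 1.369 mg/dL
Patient 1: CrCl = (140 − 71) × 125.6 / (72 × 1.369) = 8666.4 / 98.57 ≈ 87.9 mL/min
Patient 2: SCr = 152 / 88.4 = 1.719 mg/dL
Patient 2: CrCl = (140 − 73) × 59.2 / (72 × 1.719) × 0.85 = 3966.4 / 123.77 × 0.85 ≈ 27.2 mL/min
87.9 vs 27.2 mL/min → Patient 1 is higher.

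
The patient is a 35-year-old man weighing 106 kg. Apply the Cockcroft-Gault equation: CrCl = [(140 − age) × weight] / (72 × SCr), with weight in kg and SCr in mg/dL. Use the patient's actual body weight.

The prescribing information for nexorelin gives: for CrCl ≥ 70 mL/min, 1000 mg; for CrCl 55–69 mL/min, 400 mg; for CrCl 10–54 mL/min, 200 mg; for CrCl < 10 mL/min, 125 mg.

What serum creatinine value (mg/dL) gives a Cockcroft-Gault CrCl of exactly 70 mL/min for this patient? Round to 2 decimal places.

Standard dose requires CrCl ≥ 70 mL/min.
Set (140 − 35) × 106 / (72 × SCr) = 70
SCr = (140 − 35) × 106 / (72 × 70) = 2.208 mg/dL

2.21 mg/dL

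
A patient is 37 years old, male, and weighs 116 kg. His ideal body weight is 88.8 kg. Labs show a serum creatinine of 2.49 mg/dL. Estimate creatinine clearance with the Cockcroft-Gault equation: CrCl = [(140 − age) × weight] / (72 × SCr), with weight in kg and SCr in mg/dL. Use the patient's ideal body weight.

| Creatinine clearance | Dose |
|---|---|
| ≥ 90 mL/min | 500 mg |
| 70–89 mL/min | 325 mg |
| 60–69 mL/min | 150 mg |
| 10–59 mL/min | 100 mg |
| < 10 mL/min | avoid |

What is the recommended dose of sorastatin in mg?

100 mg

CrCl = (140 − 37) × 88.8 / (72 × 2.49) = 9146.4 / 179.28 ≈ 51.0 mL/min
CrCl ≈ 51 mL/min → bracket 10–59 mL/min.
Dose for this bracket: 100 mg.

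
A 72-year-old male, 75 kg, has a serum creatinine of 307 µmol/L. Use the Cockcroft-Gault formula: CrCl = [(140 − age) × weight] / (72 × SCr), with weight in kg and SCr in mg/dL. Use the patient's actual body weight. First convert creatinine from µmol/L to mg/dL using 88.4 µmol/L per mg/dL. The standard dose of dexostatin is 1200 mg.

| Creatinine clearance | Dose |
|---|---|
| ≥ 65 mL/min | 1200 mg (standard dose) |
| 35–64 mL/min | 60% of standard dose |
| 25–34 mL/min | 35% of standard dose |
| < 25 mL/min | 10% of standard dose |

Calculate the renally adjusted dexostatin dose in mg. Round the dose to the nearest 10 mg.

120 mg

SCr = 307 / 88.4 = 3.473 mg/dL
CrCl = (140 − 72) × 75 / (72 × 3.473) = 5100.0 / 250.06 ≈ 20.4 mL/min
CrCl ≈ 20 mL/min → bracket < 25 mL/min.
10% of 1200 mg = 120 mg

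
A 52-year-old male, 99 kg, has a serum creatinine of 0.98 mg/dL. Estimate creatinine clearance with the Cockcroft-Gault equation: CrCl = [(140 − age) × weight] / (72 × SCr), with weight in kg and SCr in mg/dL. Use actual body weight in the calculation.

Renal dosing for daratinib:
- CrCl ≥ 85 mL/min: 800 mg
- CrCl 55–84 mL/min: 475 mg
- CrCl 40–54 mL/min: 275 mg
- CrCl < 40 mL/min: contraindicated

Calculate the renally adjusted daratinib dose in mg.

800 mg

CrCl = (140 − 52) × 99 / (72 × 0.98) = 8712.0 / 70.56 ≈ 123.5 mL/min
CrCl ≈ 123 mL/min → bracket ≥ 85 mL/min.
Dose for this bracket: 800 mg.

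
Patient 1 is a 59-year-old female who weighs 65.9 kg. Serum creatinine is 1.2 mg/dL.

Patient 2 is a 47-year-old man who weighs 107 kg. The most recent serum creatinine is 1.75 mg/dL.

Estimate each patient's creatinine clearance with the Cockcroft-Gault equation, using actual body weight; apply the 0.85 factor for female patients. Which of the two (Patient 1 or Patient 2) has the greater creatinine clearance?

Patient 2

Patient 1: CrCl = (140 − 59) × 65.9 / (72 × 1.2) × 0.85 = 5337.9 / 86.40 × 0.85 ≈ 52.5 mL/min
Patient 2: CrCl = (140 − 47) × 107 / (72 × 1.75) = 9951.0 / 126.00 ≈ 79.0 mL/min
52.5 vs 79.0 mL/min → Patient 2 is higher.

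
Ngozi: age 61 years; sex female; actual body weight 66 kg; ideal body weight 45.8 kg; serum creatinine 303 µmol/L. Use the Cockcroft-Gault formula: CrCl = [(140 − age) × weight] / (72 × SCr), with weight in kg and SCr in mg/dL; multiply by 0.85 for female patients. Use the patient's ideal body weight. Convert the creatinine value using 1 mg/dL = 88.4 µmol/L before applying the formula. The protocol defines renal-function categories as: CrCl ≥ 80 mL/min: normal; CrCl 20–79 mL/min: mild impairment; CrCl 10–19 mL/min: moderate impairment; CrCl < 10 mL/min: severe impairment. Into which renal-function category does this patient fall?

moderate impairment

SCr = 303 / 88.4 = 3.428 mg/dL
CrCl = (140 − 61) × 45.8 / (72 × 3.428) × 0.85 = 3618.2 / 246.82 × 0.85 ≈ 12.5 mL/min
12 mL/min falls in the 'moderate impairment' range.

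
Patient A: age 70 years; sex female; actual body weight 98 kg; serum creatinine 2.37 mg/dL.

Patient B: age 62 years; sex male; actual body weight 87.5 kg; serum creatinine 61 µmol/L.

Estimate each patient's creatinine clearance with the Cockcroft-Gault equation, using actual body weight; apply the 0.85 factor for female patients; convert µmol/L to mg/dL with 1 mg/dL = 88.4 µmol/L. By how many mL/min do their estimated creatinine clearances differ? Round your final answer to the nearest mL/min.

103 mL/min

Patient A: CrCl = (140 − 70) × 98 / (72 × 2.37) × 0.85 = 6860.0 / 170.64 × 0.85 ≈ 34.2 mL/min
Patient B: SCr = 61 / 88.4 = 0.69 mg/dL
Patient B: CrCl = (140 − 62) × 87.5 / (72 × 0.69) = 6825.0 / 49.68 ≈ 137.4 mL/min
|34.2 − 137.4| = 103.2 mL/min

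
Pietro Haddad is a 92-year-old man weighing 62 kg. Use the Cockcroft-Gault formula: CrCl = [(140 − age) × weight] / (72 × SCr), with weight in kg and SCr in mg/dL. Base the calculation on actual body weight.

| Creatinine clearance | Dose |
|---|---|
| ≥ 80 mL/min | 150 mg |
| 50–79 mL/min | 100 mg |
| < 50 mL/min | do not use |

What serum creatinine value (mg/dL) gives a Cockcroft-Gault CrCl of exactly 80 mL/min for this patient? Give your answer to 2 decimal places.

0.52 mg/dL

Standard dose requires CrCl ≥ 80 mL/min.
Set (140 − 92) × 62 / (72 × SCr) = 80
SCr = (140 − 92) × 62 / (72 × 80) = 0.517 mg/dL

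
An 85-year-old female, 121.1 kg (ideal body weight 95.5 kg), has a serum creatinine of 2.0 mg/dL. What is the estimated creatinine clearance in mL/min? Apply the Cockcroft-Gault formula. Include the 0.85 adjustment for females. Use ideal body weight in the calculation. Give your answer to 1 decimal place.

CrCl = (140 − 85) × 95.5 / (72 × 2) × 0.85 = 5252.5 / 144.00 × 0.85 ≈ 31.0 mL/min

31.0 mL/min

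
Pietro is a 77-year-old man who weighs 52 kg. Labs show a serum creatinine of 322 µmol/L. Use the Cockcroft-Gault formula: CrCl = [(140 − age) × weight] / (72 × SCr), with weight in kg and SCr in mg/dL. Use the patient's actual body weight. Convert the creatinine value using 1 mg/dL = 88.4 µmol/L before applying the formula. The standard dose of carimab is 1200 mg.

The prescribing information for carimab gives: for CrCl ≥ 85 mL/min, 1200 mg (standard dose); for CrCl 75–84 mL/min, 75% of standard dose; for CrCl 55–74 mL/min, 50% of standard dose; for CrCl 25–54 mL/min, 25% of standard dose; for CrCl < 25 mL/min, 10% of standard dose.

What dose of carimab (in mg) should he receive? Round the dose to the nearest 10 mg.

120 mg

SCr = 322 / 88.4 = 3.643 mg/dL
CrCl = (140 − 77) × 52 / (72 × 3.643) = 3276.0 / 262.30 ≈ 12.5 mL/min
CrCl ≈ 12 mL/min → bracket < 25 mL/min.
10% of 1200 mg = 120 mg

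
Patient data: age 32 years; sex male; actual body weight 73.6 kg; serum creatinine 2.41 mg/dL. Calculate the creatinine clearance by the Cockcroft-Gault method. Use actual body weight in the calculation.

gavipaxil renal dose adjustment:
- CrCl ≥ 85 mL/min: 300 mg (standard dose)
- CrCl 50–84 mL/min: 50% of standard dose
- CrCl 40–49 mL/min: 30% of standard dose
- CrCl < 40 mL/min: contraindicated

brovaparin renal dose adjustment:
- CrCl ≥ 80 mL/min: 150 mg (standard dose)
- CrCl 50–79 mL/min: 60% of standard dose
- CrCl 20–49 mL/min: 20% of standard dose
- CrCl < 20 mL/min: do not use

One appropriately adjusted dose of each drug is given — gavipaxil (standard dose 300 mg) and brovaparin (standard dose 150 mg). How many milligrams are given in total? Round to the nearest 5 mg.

120 mg

CrCl = (140 − 32) × 73.6 / (72 × 2.41) = 7948.8 / 173.52 ≈ 45.8 mL/min
CrCl ≈ 46 mL/min.
gavipaxil: 40–49 mL/min → 30% of 300 mg = 90 mg.
brovaparin: 20–49 mL/min → 20% of 150 mg = 30 mg.
Total = 90 + 30 = 120 mg.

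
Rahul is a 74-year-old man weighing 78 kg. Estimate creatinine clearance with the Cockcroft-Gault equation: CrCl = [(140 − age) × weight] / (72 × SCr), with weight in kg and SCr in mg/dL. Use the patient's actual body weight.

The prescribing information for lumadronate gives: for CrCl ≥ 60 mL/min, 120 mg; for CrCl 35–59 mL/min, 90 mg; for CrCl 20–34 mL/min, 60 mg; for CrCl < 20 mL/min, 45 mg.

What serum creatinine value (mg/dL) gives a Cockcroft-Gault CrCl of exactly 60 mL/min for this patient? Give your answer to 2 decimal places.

Standard dose requires CrCl ≥ 60 mL/min.
Set (140 − 74) × 78 / (72 × SCr) = 60
SCr = (140 − 74) × 78 / (72 × 60) = 1.192 mg/dL

1.19 mg/dL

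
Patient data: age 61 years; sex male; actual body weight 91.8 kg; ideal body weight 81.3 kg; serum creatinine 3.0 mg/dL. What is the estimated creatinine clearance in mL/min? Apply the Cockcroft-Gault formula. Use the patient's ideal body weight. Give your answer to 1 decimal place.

CrCl = (140 − 61) × 81.3 / (72 × 3) = 6422.7 / 216.00 ≈ 29.7 mL/min

29.7 mL/min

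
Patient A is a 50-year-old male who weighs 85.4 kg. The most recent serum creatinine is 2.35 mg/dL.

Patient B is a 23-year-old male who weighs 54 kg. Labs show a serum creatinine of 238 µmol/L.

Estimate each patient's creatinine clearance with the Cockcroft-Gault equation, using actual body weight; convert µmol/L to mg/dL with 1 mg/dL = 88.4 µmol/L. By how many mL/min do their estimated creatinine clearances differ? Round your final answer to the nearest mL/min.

Patient A: CrCl = (140 − 50) × 85.4 / (72 × 2.35) = 7686.0 / 169.20 ≈ 45.4 mL/min
Patient B: SCr = 238 / 88.4 = 2.692 mg/dL
Patient B: CrCl = (140 − 23) × 54 / (72 × 2.692) = 6318.0 / 193.82 ≈ 32.6 mL/min
|45.4 − 32.6| = 12.8 mL/min

13 mL/min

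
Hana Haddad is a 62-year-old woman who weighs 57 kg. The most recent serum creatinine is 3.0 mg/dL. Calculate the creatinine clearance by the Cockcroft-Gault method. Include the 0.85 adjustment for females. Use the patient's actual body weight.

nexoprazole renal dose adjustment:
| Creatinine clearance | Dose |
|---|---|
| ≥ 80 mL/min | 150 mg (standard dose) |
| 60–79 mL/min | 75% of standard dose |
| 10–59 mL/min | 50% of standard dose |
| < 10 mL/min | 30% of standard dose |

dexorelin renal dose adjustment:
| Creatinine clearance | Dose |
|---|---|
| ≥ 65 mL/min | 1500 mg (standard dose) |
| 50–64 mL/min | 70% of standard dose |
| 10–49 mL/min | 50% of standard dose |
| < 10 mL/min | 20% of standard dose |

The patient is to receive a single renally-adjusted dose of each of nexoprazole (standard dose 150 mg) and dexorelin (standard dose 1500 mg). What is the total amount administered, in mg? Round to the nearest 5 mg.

CrCl = (140 − 62) × 57 / (72 × 3) × 0.85 = 4446.0 / 216.00 × 0.85 ≈ 17.5 mL/min
CrCl ≈ 17 mL/min.
nexoprazole: 10–59 mL/min → 50% of 150 mg = 75 mg.
dexorelin: 10–49 mL/min → 50% of 1500 mg = 750 mg.
Total = 75 + 750 = 825 mg.

825 mg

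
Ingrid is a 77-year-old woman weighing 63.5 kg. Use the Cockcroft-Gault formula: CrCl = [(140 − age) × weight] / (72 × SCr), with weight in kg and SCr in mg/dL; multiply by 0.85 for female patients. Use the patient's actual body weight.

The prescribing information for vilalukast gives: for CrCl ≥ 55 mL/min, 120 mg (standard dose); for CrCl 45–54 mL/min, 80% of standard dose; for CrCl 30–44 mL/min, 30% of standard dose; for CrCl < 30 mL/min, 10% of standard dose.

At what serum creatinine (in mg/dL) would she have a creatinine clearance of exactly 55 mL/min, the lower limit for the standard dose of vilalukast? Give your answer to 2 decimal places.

0.86 mg/dL

Standard dose requires CrCl ≥ 55 mL/min.
Set (140 − 77) × 63.5 × 0.85 / (72 × SCr) = 55
SCr = (140 − 77) × 63.5 × 0.85 / (72 × 55) = 0.859 mg/dL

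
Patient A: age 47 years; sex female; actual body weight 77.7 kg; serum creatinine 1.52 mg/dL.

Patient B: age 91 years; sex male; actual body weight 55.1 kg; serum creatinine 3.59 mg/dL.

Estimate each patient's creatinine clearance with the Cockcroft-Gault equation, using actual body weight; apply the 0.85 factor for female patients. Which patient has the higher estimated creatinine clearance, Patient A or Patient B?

Patient A: CrCl = (140 − 47) × 77.7 / (72 × 1.52) × 0.85 = 7226.1 / 109.44 × 0.85 ≈ 56.1 mL/min
Patient B: CrCl = (140 − 91) × 55.1 / (72 × 3.59) = 2699.9 / 258.48 ≈ 10.4 mL/min
56.1 vs 10.4 mL/min → Patient A is higher.

Patient A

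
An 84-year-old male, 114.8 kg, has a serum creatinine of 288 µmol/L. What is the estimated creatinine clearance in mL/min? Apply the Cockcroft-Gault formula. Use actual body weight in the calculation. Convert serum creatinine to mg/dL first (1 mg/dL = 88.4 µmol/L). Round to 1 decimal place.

SCr = 288 / 88.4 = 3.258 mg/dL
CrCl = (140 − 84) × 114.8 / (72 × 3.258) = 6428.8 / 234.58 ≈ 27.4 mL/min

27.4 mL/min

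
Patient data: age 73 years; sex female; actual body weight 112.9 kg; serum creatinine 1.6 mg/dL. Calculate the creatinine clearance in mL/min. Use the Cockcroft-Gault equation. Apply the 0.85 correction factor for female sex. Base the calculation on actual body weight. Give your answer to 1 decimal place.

55.8 mL/min

CrCl = (140 − 73) × 112.9 / (72 × 1.6) × 0.85 = 7564.3 / 115.20 × 0.85 ≈ 55.8 mL/min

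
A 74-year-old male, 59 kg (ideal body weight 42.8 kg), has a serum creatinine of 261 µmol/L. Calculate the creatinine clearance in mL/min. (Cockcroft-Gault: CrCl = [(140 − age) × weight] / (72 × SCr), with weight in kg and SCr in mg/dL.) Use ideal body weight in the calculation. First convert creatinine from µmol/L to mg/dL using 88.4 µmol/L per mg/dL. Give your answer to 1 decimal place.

13.3 mL/min

SCr = 261 / 88.4 = 2.952 mg/dL
CrCl = (140 − 74) × 42.8 / (72 × 2.952) = 2824.8 / 212.54 ≈ 13.3 mL/min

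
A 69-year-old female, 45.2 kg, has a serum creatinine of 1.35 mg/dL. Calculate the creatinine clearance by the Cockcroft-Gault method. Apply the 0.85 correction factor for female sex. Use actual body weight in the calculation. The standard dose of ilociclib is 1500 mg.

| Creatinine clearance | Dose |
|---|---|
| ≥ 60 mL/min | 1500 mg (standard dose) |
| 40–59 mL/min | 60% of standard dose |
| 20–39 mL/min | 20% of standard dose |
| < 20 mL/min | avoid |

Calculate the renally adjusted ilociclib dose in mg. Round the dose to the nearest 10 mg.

300 mg

CrCl = (140 − 69) × 45.2 / (72 × 1.35) × 0.85 = 3209.2 / 97.20 × 0.85 ≈ 28.1 mL/min
CrCl ≈ 28 mL/min → bracket 20–39 mL/min.
20% of 1500 mg = 300 mg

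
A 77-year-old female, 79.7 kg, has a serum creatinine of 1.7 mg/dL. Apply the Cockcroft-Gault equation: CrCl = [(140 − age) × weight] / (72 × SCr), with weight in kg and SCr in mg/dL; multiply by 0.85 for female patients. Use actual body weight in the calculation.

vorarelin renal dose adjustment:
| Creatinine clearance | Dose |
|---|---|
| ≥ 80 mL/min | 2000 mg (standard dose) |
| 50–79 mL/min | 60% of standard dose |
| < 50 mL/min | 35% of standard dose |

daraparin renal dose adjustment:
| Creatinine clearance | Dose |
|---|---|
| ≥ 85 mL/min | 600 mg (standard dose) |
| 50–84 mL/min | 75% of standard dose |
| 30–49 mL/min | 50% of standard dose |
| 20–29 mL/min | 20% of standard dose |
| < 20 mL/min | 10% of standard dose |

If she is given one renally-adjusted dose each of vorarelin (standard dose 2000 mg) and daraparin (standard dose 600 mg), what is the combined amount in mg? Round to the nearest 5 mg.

1000 mg

CrCl = (140 − 77) × 79.7 / (72 × 1.7) × 0.85 = 5021.1 / 122.40 × 0.85 ≈ 34.9 mL/min
CrCl ≈ 35 mL/min.
vorarelin: < 50 mL/min → 35% of 2000 mg = 700 mg.
daraparin: 30–49 mL/min → 50% of 600 mg = 300 mg.
Total = 700 + 300 = 1000 mg.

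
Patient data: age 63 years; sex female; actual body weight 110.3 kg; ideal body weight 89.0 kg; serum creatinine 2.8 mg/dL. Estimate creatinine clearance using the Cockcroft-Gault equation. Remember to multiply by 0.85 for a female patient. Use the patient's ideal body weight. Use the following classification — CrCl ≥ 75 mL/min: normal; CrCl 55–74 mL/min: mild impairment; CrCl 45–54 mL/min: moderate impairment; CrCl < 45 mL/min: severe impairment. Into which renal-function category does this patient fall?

CrCl = (140 − 63) × 89 / (72 × 2.8) × 0.85 = 6853.0 / 201.60 × 0.85 ≈ 28.9 mL/min
29 mL/min falls in the 'severe impairment' range.

severe impairment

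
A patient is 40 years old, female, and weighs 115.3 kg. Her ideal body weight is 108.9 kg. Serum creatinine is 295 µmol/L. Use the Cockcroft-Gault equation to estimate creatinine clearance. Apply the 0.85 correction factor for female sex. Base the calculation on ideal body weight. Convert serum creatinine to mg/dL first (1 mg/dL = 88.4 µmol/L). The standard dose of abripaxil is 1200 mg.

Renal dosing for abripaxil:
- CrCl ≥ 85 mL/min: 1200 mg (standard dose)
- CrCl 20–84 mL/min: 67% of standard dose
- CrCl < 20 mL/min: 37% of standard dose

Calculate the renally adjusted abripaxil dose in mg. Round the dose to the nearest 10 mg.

SCr = 295 / 88.4 = 3.337 mg/dL
CrCl = (140 − 40) × 108.9 / (72 × 3.337) × 0.85 = 10890.0 / 240.26 × 0.85 ≈ 38.5 mL/min
CrCl ≈ 39 mL/min → bracket 20–84 mL/min.
67% of 1200 mg = 804 mg → 800 mg

800 mg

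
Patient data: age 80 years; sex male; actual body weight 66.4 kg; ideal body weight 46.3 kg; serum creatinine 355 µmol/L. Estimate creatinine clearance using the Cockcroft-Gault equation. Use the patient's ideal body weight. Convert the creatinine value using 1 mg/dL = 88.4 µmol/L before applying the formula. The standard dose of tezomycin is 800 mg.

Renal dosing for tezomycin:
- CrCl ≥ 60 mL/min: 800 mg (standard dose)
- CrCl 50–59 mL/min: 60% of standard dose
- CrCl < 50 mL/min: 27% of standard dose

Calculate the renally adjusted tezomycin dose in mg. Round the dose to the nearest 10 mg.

SCr = 355 / 88.4 = 4.016 mg/dL
CrCl = (140 − 80) × 46.3 / (72 × 4.016) = 2778.0 / 289.15 ≈ 9.6 mL/min
CrCl ≈ 10 mL/min → bracket < 50 mL/min.
27% of 800 mg = 216 mg → 220 mg

220 mg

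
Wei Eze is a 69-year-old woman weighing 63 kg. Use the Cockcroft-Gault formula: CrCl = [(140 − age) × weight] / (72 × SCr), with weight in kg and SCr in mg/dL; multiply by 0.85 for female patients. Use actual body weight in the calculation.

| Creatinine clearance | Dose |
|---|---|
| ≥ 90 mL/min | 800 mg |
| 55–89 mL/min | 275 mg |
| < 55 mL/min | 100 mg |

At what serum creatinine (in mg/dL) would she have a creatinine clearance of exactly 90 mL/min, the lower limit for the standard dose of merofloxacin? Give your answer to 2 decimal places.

0.59 mg/dL

Standard dose requires CrCl ≥ 90 mL/min.
Set (140 − 69) × 63 × 0.85 / (72 × SCr) = 90
SCr = (140 − 69) × 63 × 0.85 / (72 × 90) = 0.587 mg/dL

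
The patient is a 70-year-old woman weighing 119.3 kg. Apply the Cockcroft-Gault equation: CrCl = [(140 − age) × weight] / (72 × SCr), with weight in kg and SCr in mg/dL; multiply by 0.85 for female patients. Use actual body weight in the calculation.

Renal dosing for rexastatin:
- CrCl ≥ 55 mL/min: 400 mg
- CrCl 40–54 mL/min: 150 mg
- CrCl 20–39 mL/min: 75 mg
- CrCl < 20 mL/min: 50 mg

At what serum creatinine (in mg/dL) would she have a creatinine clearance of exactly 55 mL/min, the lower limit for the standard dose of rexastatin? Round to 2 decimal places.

1.79 mg/dL

Standard dose requires CrCl ≥ 55 mL/min.
Set (140 − 70) × 119.3 × 0.85 / (72 × SCr) = 55
SCr = (140 − 70) × 119.3 × 0.85 / (72 × 55) = 1.793 mg/dL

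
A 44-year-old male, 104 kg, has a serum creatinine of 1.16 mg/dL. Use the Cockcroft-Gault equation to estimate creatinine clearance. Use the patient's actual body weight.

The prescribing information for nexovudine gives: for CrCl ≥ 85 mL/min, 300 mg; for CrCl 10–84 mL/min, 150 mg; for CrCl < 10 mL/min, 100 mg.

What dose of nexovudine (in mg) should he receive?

CrCl = (140 − 44) × 104 / (72 × 1.16) = 9984.0 / 83.52 ≈ 119.5 mL/min
CrCl ≈ 120 mL/min → bracket ≥ 85 mL/min.
Dose for this bracket: 300 mg.

300 mg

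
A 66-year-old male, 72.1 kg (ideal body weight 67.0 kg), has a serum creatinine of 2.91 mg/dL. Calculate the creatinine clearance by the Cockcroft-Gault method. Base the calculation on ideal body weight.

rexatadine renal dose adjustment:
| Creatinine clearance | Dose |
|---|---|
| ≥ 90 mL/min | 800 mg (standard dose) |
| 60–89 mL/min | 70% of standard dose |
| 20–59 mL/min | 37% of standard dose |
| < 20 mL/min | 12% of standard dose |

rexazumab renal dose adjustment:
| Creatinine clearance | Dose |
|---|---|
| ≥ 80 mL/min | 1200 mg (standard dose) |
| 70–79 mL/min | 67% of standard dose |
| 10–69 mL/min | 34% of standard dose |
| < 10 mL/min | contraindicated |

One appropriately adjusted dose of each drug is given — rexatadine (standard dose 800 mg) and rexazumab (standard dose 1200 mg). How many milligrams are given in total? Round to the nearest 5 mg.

705 mg

CrCl = (140 − 66) × 67 / (72 × 2.91) = 4958.0 / 209.52 ≈ 23.7 mL/min
CrCl ≈ 24 mL/min.
rexatadine: 20–59 mL/min → 37% of 800 mg = 296 mg.
rexazumab: 10–69 mL/min → 34% of 1200 mg = 408 mg.
Total = 296 + 408 = 704 mg.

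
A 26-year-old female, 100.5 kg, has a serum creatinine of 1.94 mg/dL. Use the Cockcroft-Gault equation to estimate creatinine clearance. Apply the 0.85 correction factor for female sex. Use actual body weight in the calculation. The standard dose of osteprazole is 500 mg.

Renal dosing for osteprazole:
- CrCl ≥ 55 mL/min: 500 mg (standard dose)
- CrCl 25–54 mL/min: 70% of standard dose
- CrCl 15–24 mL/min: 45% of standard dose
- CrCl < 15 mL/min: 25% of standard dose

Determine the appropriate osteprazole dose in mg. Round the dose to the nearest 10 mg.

CrCl = (140 − 26) × 100.5 / (72 × 1.94) × 0.85 = 11457.0 / 139.68 × 0.85 ≈ 69.7 mL/min
CrCl ≈ 70 mL/min → bracket ≥ 55 mL/min.
100% of 500 mg = 500 mg

500 mg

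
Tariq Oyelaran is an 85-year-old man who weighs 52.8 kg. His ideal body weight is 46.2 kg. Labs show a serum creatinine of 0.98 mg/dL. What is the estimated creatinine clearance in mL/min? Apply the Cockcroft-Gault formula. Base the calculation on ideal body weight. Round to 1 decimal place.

36.0 mL/min

CrCl = (140 − 85) × 46.2 / (72 × 0.98) = 2541.0 / 70.56 ≈ 36.0 mL/min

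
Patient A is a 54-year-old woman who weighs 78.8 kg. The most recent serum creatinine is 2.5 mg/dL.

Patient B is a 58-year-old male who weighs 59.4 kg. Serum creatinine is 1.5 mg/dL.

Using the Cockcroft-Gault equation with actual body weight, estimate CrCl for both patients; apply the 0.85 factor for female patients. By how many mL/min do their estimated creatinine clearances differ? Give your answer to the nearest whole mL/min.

Patient A: CrCl = (140 − 54) × 78.8 / (72 × 2.5) × 0.85 = 6776.8 / 180.00 × 0.85 ≈ 32.0 mL/min
Patient B: CrCl = (140 − 58) × 59.4 / (72 × 1.5) = 4870.8 / 108.00 ≈ 45.1 mL/min
|32.0 − 45.1| = 13.1 mL/min

13 mL/min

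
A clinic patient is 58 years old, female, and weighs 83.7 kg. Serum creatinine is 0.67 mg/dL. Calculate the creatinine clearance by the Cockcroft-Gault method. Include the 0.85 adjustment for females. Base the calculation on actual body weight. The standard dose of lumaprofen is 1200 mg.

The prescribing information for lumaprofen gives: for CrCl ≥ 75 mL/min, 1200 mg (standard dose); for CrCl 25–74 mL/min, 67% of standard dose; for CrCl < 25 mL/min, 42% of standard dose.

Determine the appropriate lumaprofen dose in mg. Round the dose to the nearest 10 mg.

CrCl = (140 − 58) × 83.7 / (72 × 0.67) × 0.85 = 6863.4 / 48.24 × 0.85 ≈ 120.9 mL/min
CrCl ≈ 121 mL/min → bracket ≥ 75 mL/min.
100% of 1200 mg = 1200 mg

1200 mg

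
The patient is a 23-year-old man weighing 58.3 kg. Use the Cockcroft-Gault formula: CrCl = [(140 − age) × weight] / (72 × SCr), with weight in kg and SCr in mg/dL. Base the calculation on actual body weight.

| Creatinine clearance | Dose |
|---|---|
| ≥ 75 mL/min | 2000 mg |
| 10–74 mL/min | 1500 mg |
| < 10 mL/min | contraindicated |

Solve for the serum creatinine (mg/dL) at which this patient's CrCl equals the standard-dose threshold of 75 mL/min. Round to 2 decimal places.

Standard dose requires CrCl ≥ 75 mL/min.
Set (140 − 23) × 58.3 / (72 × SCr) = 75
SCr = (140 − 23) × 58.3 / (72 × 75) = 1.263 mg/dL

1.26 mg/dL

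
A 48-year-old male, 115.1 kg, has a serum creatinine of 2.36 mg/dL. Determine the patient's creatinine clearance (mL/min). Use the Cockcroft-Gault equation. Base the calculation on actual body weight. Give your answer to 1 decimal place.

CrCl = (140 − 48) × 115.1 / (72 × 2.36) = 10589.2 / 169.92 ≈ 62.3 mL/min

62.3 mL/min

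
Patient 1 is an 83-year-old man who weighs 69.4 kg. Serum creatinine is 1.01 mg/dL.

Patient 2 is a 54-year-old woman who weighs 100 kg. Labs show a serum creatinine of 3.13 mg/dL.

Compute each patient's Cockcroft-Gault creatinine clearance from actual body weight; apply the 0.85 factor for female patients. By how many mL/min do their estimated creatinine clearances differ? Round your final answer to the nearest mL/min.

22 mL/min

Patient 1: CrCl = (140 − 83) × 69.4 / (72 × 1.01) = 3955.8 / 72.72 ≈ 54.4 mL/min
Patient 2: CrCl = (140 − 54) × 100 / (72 × 3.13) × 0.85 = 8600.0 / 225.36 × 0.85 ≈ 32.4 mL/min
|54.4 − 32.4| = 22.0 mL/min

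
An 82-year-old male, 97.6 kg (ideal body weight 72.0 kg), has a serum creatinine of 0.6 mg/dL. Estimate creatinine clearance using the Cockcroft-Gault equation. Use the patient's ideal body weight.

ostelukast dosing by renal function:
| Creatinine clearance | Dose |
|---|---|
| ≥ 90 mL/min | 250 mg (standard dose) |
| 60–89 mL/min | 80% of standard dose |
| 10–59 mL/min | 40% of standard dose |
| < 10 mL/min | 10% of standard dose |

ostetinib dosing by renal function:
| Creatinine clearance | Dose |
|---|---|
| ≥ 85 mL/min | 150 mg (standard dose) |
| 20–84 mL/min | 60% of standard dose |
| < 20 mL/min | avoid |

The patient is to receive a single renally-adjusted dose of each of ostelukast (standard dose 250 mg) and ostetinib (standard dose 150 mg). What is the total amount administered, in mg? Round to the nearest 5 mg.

CrCl = (140 − 82) × 72 / (72 × 0.6) = 4176.0 / 43.20 ≈ 96.7 mL/min
CrCl ≈ 97 mL/min.
ostelukast: ≥ 90 mL/min → 100% of 250 mg = 250 mg.
ostetinib: ≥ 85 mL/min → 100% of 150 mg = 150 mg.
Total = 250 + 150 = 400 mg.

400 mg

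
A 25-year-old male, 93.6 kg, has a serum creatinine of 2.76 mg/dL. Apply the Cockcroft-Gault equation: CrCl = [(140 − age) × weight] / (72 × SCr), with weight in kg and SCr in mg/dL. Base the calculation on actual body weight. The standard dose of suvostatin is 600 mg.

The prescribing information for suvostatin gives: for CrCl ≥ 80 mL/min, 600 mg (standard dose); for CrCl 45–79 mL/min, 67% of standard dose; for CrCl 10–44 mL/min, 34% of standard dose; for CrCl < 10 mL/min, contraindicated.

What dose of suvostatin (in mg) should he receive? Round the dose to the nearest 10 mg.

400 mg

CrCl = (140 − 25) × 93.6 / (72 × 2.76) = 10764.0 / 198.72 ≈ 54.2 mL/min
CrCl ≈ 54 mL/min → bracket 45–79 mL/min.
67% of 600 mg = 402 mg → 400 mg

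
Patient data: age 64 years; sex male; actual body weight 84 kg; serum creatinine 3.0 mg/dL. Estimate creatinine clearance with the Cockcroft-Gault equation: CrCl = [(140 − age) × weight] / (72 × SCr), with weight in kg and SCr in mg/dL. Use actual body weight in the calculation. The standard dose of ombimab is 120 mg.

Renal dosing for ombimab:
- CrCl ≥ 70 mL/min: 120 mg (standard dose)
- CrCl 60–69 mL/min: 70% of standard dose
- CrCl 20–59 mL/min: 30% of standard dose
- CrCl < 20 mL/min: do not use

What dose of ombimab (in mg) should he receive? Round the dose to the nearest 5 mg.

35 mg

CrCl = (140 − 64) × 84 / (72 × 3) = 6384.0 / 216.00 ≈ 29.6 mL/min
CrCl ≈ 30 mL/min → bracket 20–59 mL/min.
30% of 120 mg = 36 mg → 35 mg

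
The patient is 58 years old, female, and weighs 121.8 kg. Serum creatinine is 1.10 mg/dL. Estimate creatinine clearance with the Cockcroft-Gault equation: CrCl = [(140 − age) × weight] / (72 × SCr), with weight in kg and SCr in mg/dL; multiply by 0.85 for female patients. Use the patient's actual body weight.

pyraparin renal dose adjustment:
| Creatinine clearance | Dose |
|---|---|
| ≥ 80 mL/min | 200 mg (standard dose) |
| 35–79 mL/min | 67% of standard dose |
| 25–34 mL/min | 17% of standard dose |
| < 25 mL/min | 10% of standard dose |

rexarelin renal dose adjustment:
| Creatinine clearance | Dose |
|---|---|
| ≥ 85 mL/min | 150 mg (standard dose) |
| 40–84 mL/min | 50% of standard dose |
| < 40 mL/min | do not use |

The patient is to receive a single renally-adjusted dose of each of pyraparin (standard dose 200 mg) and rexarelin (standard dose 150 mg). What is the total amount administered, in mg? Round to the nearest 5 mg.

350 mg

CrCl = (140 − 58) × 121.8 / (72 × 1.1) × 0.85 = 9987.6 / 79.20 × 0.85 ≈ 107.2 mL/min
CrCl ≈ 107 mL/min.
pyraparin: ≥ 80 mL/min → 100% of 200 mg = 200 mg.
rexarelin: ≥ 85 mL/min → 100% of 150 mg = 150 mg.
Total = 200 + 150 = 350 mg.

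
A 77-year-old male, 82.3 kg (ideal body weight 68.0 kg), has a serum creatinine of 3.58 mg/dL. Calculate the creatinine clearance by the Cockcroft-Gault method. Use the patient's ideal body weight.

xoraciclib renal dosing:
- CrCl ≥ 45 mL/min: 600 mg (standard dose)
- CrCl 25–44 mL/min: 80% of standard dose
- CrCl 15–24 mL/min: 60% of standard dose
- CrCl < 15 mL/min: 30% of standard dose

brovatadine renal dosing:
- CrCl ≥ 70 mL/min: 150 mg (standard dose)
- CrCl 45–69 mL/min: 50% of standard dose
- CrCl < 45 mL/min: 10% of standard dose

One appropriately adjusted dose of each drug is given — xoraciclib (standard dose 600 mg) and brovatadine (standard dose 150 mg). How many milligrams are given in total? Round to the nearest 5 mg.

375 mg

CrCl = (140 − 77) × 68 / (72 × 3.58) = 4284.0 / 257.76 ≈ 16.6 mL/min
CrCl ≈ 17 mL/min.
xoraciclib: 15–24 mL/min → 60% of 600 mg = 360 mg.
brovatadine: < 45 mL/min → 10% of 150 mg = 15 mg.
Total = 360 + 15 = 375 mg.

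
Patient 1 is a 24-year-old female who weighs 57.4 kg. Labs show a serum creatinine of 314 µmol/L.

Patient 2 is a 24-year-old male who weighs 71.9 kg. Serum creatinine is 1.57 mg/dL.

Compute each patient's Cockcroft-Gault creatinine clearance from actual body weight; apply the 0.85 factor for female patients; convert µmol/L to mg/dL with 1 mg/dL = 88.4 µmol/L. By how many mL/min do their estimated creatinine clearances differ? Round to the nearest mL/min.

Patient 1: SCr = 314 / 88.4 = 3.552 mg/dL
Patient 1: CrCl = (140 − 24) × 57.4 / (72 × 3.552) × 0.85 = 6658.4 / 255.74 × 0.85 ≈ 22.1 mL/min
Patient 2: CrCl = (140 − 24) × 71.9 / (72 × 1.57) = 8340.4 / 113.04 ≈ 73.8 mL/min
|22.1 − 73.8| = 51.7 mL/min

52 mL/min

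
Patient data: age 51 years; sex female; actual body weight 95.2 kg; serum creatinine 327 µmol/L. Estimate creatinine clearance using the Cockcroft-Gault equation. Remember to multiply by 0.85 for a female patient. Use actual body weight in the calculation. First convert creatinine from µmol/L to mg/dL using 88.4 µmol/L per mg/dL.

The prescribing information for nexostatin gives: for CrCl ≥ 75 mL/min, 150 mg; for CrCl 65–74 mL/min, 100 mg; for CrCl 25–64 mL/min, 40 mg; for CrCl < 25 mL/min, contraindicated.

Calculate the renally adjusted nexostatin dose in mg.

SCr = 327 / 88.4 = 3.699 mg/dL
CrCl = (140 − 51) × 95.2 / (72 × 3.699) × 0.85 = 8472.8 / 266.33 × 0.85 ≈ 27.0 mL/min
CrCl ≈ 27 mL/min → bracket 25–64 mL/min.
Dose for this bracket: 40 mg.

40 mg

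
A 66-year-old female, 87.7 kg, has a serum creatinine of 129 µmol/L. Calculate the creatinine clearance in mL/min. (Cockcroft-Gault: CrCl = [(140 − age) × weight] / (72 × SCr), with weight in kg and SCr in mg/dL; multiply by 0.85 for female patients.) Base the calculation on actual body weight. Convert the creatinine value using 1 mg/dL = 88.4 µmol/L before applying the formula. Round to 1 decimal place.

SCr = 129 / 88.4 = 1.459 mg/dL
CrCl = (140 − 66) × 87.7 / (72 × 1.459) × 0.85 = 6489.8 / 105.05 × 0.85 ≈ 52.5 mL/min

52.5 mL/min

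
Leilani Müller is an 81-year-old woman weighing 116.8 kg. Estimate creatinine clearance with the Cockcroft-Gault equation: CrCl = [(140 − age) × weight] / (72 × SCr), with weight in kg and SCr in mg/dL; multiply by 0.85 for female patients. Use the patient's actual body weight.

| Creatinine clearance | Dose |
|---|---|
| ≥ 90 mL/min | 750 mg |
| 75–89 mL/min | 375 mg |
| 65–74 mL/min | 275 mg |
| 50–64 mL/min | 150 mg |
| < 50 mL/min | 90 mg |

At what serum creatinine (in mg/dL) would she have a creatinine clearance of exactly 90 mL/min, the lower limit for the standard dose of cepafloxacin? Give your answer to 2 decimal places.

Standard dose requires CrCl ≥ 90 mL/min.
Set (140 − 81) × 116.8 × 0.85 / (72 × SCr) = 90
SCr = (140 − 81) × 116.8 × 0.85 / (72 × 90) = 0.904 mg/dL

0.90 mg/dL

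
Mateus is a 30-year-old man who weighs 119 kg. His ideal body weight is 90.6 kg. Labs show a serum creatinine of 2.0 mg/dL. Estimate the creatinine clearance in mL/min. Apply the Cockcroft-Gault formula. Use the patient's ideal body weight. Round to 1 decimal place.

CrCl = (140 − 30) × 90.6 / (72 × 2) = 9966.0 / 144.00 ≈ 69.2 mL/min

69.2 mL/min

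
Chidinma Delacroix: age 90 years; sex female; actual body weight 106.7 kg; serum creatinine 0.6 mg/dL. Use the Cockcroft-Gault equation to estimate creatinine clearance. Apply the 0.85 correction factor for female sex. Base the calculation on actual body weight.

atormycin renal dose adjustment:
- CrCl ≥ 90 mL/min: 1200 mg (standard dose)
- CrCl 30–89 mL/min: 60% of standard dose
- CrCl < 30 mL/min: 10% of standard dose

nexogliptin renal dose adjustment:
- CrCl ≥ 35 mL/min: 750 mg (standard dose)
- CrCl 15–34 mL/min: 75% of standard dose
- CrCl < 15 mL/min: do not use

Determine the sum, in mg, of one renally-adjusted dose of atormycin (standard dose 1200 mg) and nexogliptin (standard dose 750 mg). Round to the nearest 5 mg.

1950 mg

CrCl = (140 − 90) × 106.7 / (72 × 0.6) × 0.85 = 5335.0 / 43.20 × 0.85 ≈ 105.0 mL/min
CrCl ≈ 105 mL/min.
atormycin: ≥ 90 mL/min → 100% of 1200 mg = 1200 mg.
nexogliptin: ≥ 35 mL/min → 100% of 750 mg = 750 mg.
Total = 1200 + 750 = 1950 mg.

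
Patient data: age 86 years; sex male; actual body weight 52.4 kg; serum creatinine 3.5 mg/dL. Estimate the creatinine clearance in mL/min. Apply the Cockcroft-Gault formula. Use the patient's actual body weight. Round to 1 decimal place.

11.2 mL/min

CrCl = (140 − 86) × 52.4 / (72 × 3.5) = 2829.6 / 252.00 ≈ 11.2 mL/min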